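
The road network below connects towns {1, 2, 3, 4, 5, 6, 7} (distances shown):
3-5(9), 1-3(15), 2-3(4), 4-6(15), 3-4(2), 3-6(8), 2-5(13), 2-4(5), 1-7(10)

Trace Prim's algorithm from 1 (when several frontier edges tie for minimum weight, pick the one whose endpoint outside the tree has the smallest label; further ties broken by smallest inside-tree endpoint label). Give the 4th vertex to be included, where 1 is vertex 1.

4

Grow the tree from 1 using Prim:
Step 1: frontier [1-7 10, 1-3 15] → take 1-7 (10); add 7.
Step 2: frontier [1-3 15] → take 1-3 (15); add 3.
Step 3: frontier [3-4 2, 2-3 4, 3-6 8, 3-5 9] → take 3-4 (2); add 4.
Step 4: frontier [2-3 4, 3-6 8, 3-5 9, 2-4 5, 4-6 15] → take 2-3 (4); add 2.
Step 5: frontier [2-5 13, 3-6 8, 3-5 9, 4-6 15] → take 3-6 (8); add 6.
Step 6: frontier [2-5 13, 3-5 9] → take 3-5 (9); add 5.
Vertex order: 1, 7, 3, 4, 2, 6, 5. The 4th vertex is 4.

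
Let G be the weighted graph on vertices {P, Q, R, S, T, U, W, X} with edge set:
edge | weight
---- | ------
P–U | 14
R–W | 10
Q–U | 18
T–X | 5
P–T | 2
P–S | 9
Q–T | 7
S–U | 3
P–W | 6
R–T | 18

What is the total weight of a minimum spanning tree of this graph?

Grow the tree from W using Prim:
Step 1: cheapest edge leaving the tree is P–W (6); add P.
Step 2: cheapest edge leaving the tree is P–T (2); add T.
Step 3: cheapest edge leaving the tree is T–X (5); add X.
Step 4: cheapest edge leaving the tree is Q–T (7); add Q.
Step 5: cheapest edge leaving the tree is P–S (9); add S.
Step 6: cheapest edge leaving the tree is S–U (3); add U.
Step 7: cheapest edge leaving the tree is R–W (10); add R.
MST edges: P–W, P–T, T–X, Q–T, P–S, S–U, R–W; total weight 6+2+5+7+9+3+10 = 42.

42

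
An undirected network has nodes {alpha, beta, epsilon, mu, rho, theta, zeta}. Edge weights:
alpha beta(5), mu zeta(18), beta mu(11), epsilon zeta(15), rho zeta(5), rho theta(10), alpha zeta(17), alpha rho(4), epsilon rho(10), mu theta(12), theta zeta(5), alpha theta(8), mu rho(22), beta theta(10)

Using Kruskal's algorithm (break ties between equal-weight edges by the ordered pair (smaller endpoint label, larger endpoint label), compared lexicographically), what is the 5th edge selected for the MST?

epsilon-rho

Kruskal's algorithm — process edges by increasing weight (ties by edge label):
alpha rho (4): add. Components now {zeta} {beta} {epsilon} {alpha,rho} {mu} {theta}
alpha beta (5): add. Components now {zeta} {alpha,beta,rho} {epsilon} {mu} {theta}
rho zeta (5): add. Components now {alpha,beta,rho,zeta} {epsilon} {mu} {theta}
theta zeta (5): add. Components now {alpha,beta,rho,theta,zeta} {epsilon} {mu}
alpha theta (8): skip — alpha and theta already connected.
beta theta (10): skip — beta and theta already connected.
epsilon rho (10): add. Components now {alpha,beta,epsilon,rho,theta,zeta} {mu}
rho theta (10): skip — rho and theta already connected.
beta mu (11): add. Components now {alpha,beta,epsilon,mu,rho,theta,zeta}
The 5th edge added is epsilon rho.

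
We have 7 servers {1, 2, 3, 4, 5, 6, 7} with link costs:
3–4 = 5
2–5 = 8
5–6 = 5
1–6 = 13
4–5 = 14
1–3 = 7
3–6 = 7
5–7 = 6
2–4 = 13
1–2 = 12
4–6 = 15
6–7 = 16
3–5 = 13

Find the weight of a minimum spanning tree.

Prim, starting at 4.
Step 1: cheapest edge leaving the tree is 3–4 (5); add 3.
Step 2: cheapest edge leaving the tree is 1–3 (7); add 1.
Step 3: cheapest edge leaving the tree is 3–6 (7); add 6.
Step 4: cheapest edge leaving the tree is 5–6 (5); add 5.
Step 5: cheapest edge leaving the tree is 5–7 (6); add 7.
Step 6: cheapest edge leaving the tree is 2–5 (8); add 2.
MST edges: 3–4, 1–3, 3–6, 5–6, 5–7, 2–5; total weight 5+7+7+5+6+8 = 38.

38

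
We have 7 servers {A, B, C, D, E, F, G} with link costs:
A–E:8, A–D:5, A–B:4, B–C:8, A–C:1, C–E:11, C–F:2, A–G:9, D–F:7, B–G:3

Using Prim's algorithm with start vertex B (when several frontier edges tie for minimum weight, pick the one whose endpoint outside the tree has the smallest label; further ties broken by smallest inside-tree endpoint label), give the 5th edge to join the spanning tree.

A-D

Prim, starting at B.
Step 1: cheapest edge leaving the tree is B–G (3); add G.
Step 2: cheapest edge leaving the tree is A–B (4); add A.
Step 3: cheapest edge leaving the tree is A–C (1); add C.
Step 4: cheapest edge leaving the tree is C–F (2); add F.
Step 5: cheapest edge leaving the tree is A–D (5); add D.
Step 6: cheapest edge leaving the tree is A–E (8); add E.
The 5th edge added is A–D.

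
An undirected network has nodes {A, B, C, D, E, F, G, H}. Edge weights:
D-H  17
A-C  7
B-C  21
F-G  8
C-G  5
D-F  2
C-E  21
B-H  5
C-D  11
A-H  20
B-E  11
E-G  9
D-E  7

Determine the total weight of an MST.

45

Grow the tree from B using Prim:
Step 1: frontier [B-H 5, B-E 11, B-C 21] → take B-H (5); add H.
Step 2: frontier [B-E 11, B-C 21, D-H 17, A-H 20] → take B-E (11); add E.
Step 3: frontier [B-C 21, D-E 7, E-G 9, C-E 21, D-H 17, A-H 20] → take D-E (7); add D.
Step 4: frontier [B-C 21, D-F 2, C-D 11, E-G 9, C-E 21, A-H 20] → take D-F (2); add F.
Step 5: frontier [B-C 21, C-D 11, E-G 9, C-E 21, F-G 8, A-H 20] → take F-G (8); add G.
Step 6: frontier [B-C 21, C-D 11, C-E 21, C-G 5, A-H 20] → take C-G (5); add C.
Step 7: frontier [A-C 7, A-H 20] → take A-C (7); add A.
MST edges: B-H, B-E, D-E, D-F, F-G, C-G, A-C; total weight 5+11+7+2+8+5+7 = 45.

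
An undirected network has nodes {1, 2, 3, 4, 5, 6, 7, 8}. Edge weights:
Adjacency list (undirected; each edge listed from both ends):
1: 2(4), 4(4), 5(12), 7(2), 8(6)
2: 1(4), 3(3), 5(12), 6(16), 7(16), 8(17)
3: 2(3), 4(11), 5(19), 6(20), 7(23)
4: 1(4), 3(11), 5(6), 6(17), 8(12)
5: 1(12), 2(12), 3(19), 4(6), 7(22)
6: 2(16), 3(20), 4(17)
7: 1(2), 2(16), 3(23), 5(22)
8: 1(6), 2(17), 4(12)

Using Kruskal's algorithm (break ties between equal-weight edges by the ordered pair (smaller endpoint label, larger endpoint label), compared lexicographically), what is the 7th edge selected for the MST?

Kruskal: consider edges lightest-first.
1 7 (2): add — endpoints in different components.
2 3 (3): add — endpoints in different components.
1 2 (4): add — endpoints in different components.
1 4 (4): add — endpoints in different components.
1 8 (6): add — endpoints in different components.
4 5 (6): add — endpoints in different components.
3 4 (11): skip — 3 and 4 already connected.
1 5 (12): skip — 1 and 5 already connected.
2 5 (12): skip — 2 and 5 already connected.
4 8 (12): skip — 4 and 8 already connected.
2 6 (16): add — endpoints in different components.
The 7th edge added is 2 6.

2-6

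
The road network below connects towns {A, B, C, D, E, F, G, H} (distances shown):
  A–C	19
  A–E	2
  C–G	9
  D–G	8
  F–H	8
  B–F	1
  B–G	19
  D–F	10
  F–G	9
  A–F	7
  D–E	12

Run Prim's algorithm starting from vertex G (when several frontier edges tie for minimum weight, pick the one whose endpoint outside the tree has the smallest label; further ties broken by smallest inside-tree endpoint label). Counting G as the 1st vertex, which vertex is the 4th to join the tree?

F

Prim, starting at G.
Step 1: frontier [D–G 8, C–G 9, F–G 9, B–G 19] → take D–G (8); add D.
Step 2: frontier [D–F 10, D–E 12, C–G 9, F–G 9, B–G 19] → take C–G (9); add C.
Step 3: frontier [A–C 19, D–F 10, D–E 12, F–G 9, B–G 19] → take F–G (9); add F.
Step 4: frontier [A–C 19, D–E 12, B–F 1, A–F 7, F–H 8, B–G 19] → take B–F (1); add B.
Step 5: frontier [A–C 19, D–E 12, A–F 7, F–H 8] → take A–F (7); add A.
Step 6: frontier [A–E 2, D–E 12, F–H 8] → take A–E (2); add E.
Step 7: frontier [F–H 8] → take F–H (8); add H.
Vertex order: G, D, C, F, B, A, E, H. The 4th vertex is F.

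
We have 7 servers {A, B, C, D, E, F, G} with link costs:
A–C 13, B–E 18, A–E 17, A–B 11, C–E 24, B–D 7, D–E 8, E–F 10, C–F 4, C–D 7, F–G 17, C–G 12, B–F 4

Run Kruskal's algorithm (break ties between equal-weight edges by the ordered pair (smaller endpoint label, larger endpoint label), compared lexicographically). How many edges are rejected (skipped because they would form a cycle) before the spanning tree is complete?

Kruskal: consider edges lightest-first.
B–F (4): add. Components now {A} {B,F} {C} {D} {E} {G}
C–F (4): add. Components now {A} {B,C,F} {D} {E} {G}
B–D (7): add. Components now {A} {B,C,D,F} {E} {G}
C–D (7): skip — C and D already connected.
D–E (8): add. Components now {A} {B,C,D,E,F} {G}
E–F (10): skip — E and F already connected.
A–B (11): add. Components now {A,B,C,D,E,F} {G}
C–G (12): add. Components now {A,B,C,D,E,F,G}
Edges rejected before the tree was complete: 2.

2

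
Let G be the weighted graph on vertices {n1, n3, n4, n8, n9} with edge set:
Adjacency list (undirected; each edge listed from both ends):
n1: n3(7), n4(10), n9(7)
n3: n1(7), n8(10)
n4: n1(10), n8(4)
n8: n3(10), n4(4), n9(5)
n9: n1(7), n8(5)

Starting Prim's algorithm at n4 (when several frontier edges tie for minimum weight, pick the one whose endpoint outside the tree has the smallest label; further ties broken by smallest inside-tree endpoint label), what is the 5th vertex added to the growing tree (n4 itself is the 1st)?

Prim's algorithm from n4:
Step 1: frontier [n4-n8 4, n1-n4 10] → take n4-n8 (4); add n8.
Step 2: frontier [n1-n4 10, n8-n9 5, n3-n8 10] → take n8-n9 (5); add n9.
Step 3: frontier [n1-n4 10, n3-n8 10, n1-n9 7] → take n1-n9 (7); add n1.
Step 4: frontier [n1-n3 7, n3-n8 10] → take n1-n3 (7); add n3.
Vertex order: n4, n8, n9, n1, n3. The 5th vertex is n3.

n3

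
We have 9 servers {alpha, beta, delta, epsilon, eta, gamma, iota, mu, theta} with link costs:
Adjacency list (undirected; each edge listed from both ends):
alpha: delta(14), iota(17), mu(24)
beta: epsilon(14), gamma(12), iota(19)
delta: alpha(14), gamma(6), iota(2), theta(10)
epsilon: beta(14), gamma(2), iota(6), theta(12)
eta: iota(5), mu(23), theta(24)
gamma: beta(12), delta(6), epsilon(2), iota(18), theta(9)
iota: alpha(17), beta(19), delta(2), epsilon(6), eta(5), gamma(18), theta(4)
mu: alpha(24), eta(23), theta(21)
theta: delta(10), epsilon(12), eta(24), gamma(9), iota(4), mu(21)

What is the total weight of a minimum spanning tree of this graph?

66

Prim's algorithm from delta:
Step 1: cheapest edge leaving the tree is delta-iota (2); add iota.
Step 2: cheapest edge leaving the tree is iota-theta (4); add theta.
Step 3: cheapest edge leaving the tree is eta-iota (5); add eta.
Step 4: cheapest edge leaving the tree is epsilon-iota (6); add epsilon.
Step 5: cheapest edge leaving the tree is epsilon-gamma (2); add gamma.
Step 6: cheapest edge leaving the tree is beta-gamma (12); add beta.
Step 7: cheapest edge leaving the tree is alpha-delta (14); add alpha.
Step 8: cheapest edge leaving the tree is mu-theta (21); add mu.
MST edges: delta-iota, iota-theta, eta-iota, epsilon-iota, epsilon-gamma, beta-gamma, alpha-delta, mu-theta; total weight 2+4+5+6+2+12+14+21 = 66.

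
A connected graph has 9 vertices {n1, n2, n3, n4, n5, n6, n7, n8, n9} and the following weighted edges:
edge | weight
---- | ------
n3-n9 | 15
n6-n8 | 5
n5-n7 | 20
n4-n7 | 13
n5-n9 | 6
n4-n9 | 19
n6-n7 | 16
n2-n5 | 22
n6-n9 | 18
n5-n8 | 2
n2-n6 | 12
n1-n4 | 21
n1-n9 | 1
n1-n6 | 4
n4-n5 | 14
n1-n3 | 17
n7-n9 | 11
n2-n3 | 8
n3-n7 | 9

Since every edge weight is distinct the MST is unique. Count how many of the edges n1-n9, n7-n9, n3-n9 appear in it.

2

Kruskal: consider edges lightest-first.
n1-n9 (1): add — endpoints in different components.
n5-n8 (2): add — endpoints in different components.
n1-n6 (4): add — endpoints in different components.
n6-n8 (5): add — endpoints in different components.
n5-n9 (6): skip — n9 and n5 already connected.
n2-n3 (8): add — endpoints in different components.
n3-n7 (9): add — endpoints in different components.
n7-n9 (11): add — endpoints in different components.
n2-n6 (12): skip — n2 and n6 already connected.
n4-n7 (13): add — endpoints in different components.
MST edge set: {n1-n9, n5-n8, n1-n6, n6-n8, n2-n3, n3-n7, n7-n9, n4-n7}.
Of the listed edges, {n1-n9, n7-n9} are in the MST → 2.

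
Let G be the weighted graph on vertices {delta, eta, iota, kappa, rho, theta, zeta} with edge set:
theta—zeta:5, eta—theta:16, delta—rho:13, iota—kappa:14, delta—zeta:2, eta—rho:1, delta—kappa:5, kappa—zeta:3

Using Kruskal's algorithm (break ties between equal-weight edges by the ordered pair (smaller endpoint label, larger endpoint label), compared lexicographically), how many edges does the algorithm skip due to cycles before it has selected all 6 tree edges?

1

Sort edges by weight, then run Kruskal:
eta—rho (1): add. Components now {kappa} {zeta} {iota} {delta} {theta} {eta,rho}
delta—zeta (2): add. Components now {kappa} {delta,zeta} {iota} {theta} {eta,rho}
kappa—zeta (3): add. Components now {delta,kappa,zeta} {iota} {theta} {eta,rho}
delta—kappa (5): skip — kappa and delta already connected.
theta—zeta (5): add. Components now {delta,kappa,theta,zeta} {iota} {eta,rho}
delta—rho (13): add. Components now {delta,eta,kappa,rho,theta,zeta} {iota}
iota—kappa (14): add. Components now {delta,eta,iota,kappa,rho,theta,zeta}
Edges rejected before the tree was complete: 1.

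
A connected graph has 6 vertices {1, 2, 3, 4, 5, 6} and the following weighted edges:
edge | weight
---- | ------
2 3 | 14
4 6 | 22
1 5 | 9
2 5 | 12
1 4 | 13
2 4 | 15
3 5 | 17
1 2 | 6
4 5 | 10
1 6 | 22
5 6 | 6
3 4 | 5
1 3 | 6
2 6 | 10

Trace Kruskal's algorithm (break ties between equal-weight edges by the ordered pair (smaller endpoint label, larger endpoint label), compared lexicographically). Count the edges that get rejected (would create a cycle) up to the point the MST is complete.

0

Sort edges by weight, then run Kruskal:
3 4 (5): add. Components now {1} {2} {3,4} {5} {6}
1 2 (6): add. Components now {1,2} {3,4} {5} {6}
1 3 (6): add. Components now {1,2,3,4} {5} {6}
5 6 (6): add. Components now {1,2,3,4} {5,6}
1 5 (9): add. Components now {1,2,3,4,5,6}
Edges rejected before the tree was complete: 0.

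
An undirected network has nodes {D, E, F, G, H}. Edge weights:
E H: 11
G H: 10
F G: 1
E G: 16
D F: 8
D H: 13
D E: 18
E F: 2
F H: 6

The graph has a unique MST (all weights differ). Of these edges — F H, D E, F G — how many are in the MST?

Kruskal's algorithm — process edges by increasing weight (ties by edge label):
F G (1): add — endpoints in different components.
E F (2): add — endpoints in different components.
F H (6): add — endpoints in different components.
D F (8): add — endpoints in different components.
MST edge set: {F G, E F, F H, D F}.
Of the listed edges, {F H, F G} are in the MST → 2.

2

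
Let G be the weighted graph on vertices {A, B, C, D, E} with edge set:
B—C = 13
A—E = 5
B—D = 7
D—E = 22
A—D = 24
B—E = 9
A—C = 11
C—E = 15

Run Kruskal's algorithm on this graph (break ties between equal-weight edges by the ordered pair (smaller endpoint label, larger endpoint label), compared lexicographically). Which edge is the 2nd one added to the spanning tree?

B-D

Kruskal: consider edges lightest-first.
A—E (5): add. Components now {A,E} {B} {C} {D}
B—D (7): add. Components now {A,E} {B,D} {C}
B—E (9): add. Components now {A,B,D,E} {C}
A—C (11): add. Components now {A,B,C,D,E}
The 2nd edge added is B—D.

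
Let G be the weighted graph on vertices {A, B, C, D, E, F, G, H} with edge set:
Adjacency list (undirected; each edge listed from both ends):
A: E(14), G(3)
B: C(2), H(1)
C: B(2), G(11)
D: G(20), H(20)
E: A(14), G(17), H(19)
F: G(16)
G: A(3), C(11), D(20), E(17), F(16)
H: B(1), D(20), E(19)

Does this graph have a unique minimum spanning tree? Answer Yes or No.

Kruskal: consider edges lightest-first.
B-H (1): add — endpoints in different components.
B-C (2): add — endpoints in different components.
A-G (3): add — endpoints in different components.
C-G (11): add — endpoints in different components.
A-E (14): add — endpoints in different components.
F-G (16): add — endpoints in different components.
E-G (17): skip — E and G already connected.
E-H (19): skip — E and H already connected.
D-G (20): add — endpoints in different components.
Non-tree edge D-H has weight 20, equal to the heaviest edge on its tree cycle — swapping gives another MST of the same weight. Not unique.

No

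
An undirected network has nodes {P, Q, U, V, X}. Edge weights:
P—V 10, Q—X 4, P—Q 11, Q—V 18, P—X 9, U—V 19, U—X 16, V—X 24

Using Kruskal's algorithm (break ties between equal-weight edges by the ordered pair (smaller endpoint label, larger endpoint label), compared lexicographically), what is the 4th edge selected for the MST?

U-X

Sort edges by weight, then run Kruskal:
Q—X (4): add — endpoints in different components.
P—X (9): add — endpoints in different components.
P—V (10): add — endpoints in different components.
P—Q (11): skip — P and Q already connected.
U—X (16): add — endpoints in different components.
The 4th edge added is U—X.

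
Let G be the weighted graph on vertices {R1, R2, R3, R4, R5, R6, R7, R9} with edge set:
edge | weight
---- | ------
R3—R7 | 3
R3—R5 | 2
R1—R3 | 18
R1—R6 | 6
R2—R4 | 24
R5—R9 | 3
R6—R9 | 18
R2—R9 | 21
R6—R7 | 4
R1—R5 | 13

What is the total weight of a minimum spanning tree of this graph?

63

Prim, starting at R6.
Step 1: cheapest edge leaving the tree is R6—R7 (4); add R7.
Step 2: cheapest edge leaving the tree is R3—R7 (3); add R3.
Step 3: cheapest edge leaving the tree is R3—R5 (2); add R5.
Step 4: cheapest edge leaving the tree is R5—R9 (3); add R9.
Step 5: cheapest edge leaving the tree is R1—R6 (6); add R1.
Step 6: cheapest edge leaving the tree is R2—R9 (21); add R2.
Step 7: cheapest edge leaving the tree is R2—R4 (24); add R4.
MST edges: R6—R7, R3—R7, R3—R5, R5—R9, R1—R6, R2—R9, R2—R4; total weight 4+3+2+3+6+21+24 = 63.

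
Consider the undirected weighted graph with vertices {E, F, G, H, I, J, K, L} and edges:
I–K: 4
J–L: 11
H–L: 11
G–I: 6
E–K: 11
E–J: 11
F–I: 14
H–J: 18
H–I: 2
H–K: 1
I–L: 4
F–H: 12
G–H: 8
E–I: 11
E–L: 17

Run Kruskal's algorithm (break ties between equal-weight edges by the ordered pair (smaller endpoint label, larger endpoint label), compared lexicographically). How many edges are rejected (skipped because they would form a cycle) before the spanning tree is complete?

Sort edges by weight, then run Kruskal:
H–K (1): add — endpoints in different components.
H–I (2): add — endpoints in different components.
I–K (4): skip — I and K already connected.
I–L (4): add — endpoints in different components.
G–I (6): add — endpoints in different components.
G–H (8): skip — G and H already connected.
E–I (11): add — endpoints in different components.
E–J (11): add — endpoints in different components.
E–K (11): skip — E and K already connected.
H–L (11): skip — H and L already connected.
J–L (11): skip — J and L already connected.
F–H (12): add — endpoints in different components.
Edges rejected before the tree was complete: 5.

5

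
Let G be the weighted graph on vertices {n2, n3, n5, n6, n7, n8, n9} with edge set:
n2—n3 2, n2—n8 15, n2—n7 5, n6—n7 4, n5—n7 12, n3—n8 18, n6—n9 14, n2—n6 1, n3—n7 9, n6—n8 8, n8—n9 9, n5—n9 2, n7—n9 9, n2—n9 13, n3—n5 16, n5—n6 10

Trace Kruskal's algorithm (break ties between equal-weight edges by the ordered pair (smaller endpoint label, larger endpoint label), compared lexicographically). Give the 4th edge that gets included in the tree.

Kruskal's algorithm — process edges by increasing weight (ties by edge label):
n2—n6 (1): add. Components now {n5} {n3} {n8} {n7} {n9} {n2,n6}
n2—n3 (2): add. Components now {n5} {n2,n3,n6} {n8} {n7} {n9}
n5—n9 (2): add. Components now {n5,n9} {n2,n3,n6} {n8} {n7}
n6—n7 (4): add. Components now {n5,n9} {n2,n3,n6,n7} {n8}
n2—n7 (5): skip — n7 and n2 already connected.
n6—n8 (8): add. Components now {n5,n9} {n2,n3,n6,n7,n8}
n3—n7 (9): skip — n3 and n7 already connected.
n7—n9 (9): add. Components now {n2,n3,n5,n6,n7,n8,n9}
The 4th edge added is n6—n7.

n6-n7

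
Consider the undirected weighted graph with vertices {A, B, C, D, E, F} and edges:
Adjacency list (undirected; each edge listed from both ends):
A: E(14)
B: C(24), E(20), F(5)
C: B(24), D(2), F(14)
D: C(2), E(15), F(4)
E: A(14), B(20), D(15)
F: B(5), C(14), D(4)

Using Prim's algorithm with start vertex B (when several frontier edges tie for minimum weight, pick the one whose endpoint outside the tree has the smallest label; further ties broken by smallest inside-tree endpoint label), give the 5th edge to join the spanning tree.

Grow the tree from B using Prim:
Step 1: frontier [B–F 5, B–E 20, B–C 24] → take B–F (5); add F.
Step 2: frontier [B–E 20, B–C 24, D–F 4, C–F 14] → take D–F (4); add D.
Step 3: frontier [B–E 20, B–C 24, C–D 2, D–E 15, C–F 14] → take C–D (2); add C.
Step 4: frontier [B–E 20, D–E 15] → take D–E (15); add E.
Step 5: frontier [A–E 14] → take A–E (14); add A.
The 5th edge added is A–E.

A-E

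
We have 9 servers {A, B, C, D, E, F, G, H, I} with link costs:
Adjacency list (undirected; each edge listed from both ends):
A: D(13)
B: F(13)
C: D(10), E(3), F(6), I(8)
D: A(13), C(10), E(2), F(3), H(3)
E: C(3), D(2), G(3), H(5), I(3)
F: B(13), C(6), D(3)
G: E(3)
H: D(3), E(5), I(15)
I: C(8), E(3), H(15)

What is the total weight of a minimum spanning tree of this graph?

Prim, starting at B.
Step 1: frontier [B-F 13] → take B-F (13); add F.
Step 2: frontier [D-F 3, C-F 6] → take D-F (3); add D.
Step 3: frontier [D-E 2, D-H 3, C-D 10, A-D 13, C-F 6] → take D-E (2); add E.
Step 4: frontier [D-H 3, C-D 10, A-D 13, C-E 3, E-G 3, E-I 3, E-H 5, C-F 6] → take C-E (3); add C.
Step 5: frontier [C-I 8, D-H 3, A-D 13, E-G 3, E-I 3, E-H 5] → take E-G (3); add G.
Step 6: frontier [C-I 8, D-H 3, A-D 13, E-I 3, E-H 5] → take D-H (3); add H.
Step 7: frontier [C-I 8, A-D 13, E-I 3, H-I 15] → take E-I (3); add I.
Step 8: frontier [A-D 13] → take A-D (13); add A.
MST edges: B-F, D-F, D-E, C-E, E-G, D-H, E-I, A-D; total weight 13+3+2+3+3+3+3+13 = 43.

43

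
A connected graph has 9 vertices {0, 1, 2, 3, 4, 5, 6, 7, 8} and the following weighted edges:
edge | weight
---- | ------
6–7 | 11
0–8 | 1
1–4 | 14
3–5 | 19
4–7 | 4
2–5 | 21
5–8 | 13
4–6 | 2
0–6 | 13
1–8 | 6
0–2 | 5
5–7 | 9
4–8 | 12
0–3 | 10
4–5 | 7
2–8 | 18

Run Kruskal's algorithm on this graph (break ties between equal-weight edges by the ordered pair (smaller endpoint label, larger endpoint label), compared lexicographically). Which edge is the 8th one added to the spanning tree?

4-8

Kruskal: consider edges lightest-first.
0–8 (1): add — endpoints in different components.
4–6 (2): add — endpoints in different components.
4–7 (4): add — endpoints in different components.
0–2 (5): add — endpoints in different components.
1–8 (6): add — endpoints in different components.
4–5 (7): add — endpoints in different components.
5–7 (9): skip — 5 and 7 already connected.
0–3 (10): add — endpoints in different components.
6–7 (11): skip — 6 and 7 already connected.
4–8 (12): add — endpoints in different components.
The 8th edge added is 4–8.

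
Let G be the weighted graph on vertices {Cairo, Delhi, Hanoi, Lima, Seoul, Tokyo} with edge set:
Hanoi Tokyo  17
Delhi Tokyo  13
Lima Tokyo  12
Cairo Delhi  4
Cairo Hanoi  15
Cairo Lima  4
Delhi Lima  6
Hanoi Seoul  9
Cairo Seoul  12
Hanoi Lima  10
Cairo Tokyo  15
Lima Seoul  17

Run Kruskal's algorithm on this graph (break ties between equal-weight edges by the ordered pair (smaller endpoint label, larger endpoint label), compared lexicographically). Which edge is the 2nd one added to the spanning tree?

Cairo-Lima

Kruskal's algorithm — process edges by increasing weight (ties by edge label):
Cairo Delhi (4): add. Components now {Cairo,Delhi} {Lima} {Tokyo} {Hanoi} {Seoul}
Cairo Lima (4): add. Components now {Cairo,Delhi,Lima} {Tokyo} {Hanoi} {Seoul}
Delhi Lima (6): skip — Delhi and Lima already connected.
Hanoi Seoul (9): add. Components now {Cairo,Delhi,Lima} {Tokyo} {Hanoi,Seoul}
Hanoi Lima (10): add. Components now {Cairo,Delhi,Hanoi,Lima,Seoul} {Tokyo}
Cairo Seoul (12): skip — Cairo and Seoul already connected.
Lima Tokyo (12): add. Components now {Cairo,Delhi,Hanoi,Lima,Seoul,Tokyo}
The 2nd edge added is Cairo Lima.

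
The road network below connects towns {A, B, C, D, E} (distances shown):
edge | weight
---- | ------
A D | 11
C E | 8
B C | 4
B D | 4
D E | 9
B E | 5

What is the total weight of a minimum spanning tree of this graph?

Prim's algorithm from C:
Step 1: cheapest edge leaving the tree is B C (4); add B.
Step 2: cheapest edge leaving the tree is B D (4); add D.
Step 3: cheapest edge leaving the tree is B E (5); add E.
Step 4: cheapest edge leaving the tree is A D (11); add A.
MST edges: B C, B D, B E, A D; total weight 4+4+5+11 = 24.

24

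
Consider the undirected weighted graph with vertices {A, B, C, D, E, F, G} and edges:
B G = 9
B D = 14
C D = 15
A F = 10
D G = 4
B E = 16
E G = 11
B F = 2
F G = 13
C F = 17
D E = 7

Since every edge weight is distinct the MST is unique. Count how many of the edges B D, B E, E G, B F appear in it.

1

Kruskal's algorithm — process edges by increasing weight (ties by edge label):
B F (2): add — endpoints in different components.
D G (4): add — endpoints in different components.
D E (7): add — endpoints in different components.
B G (9): add — endpoints in different components.
A F (10): add — endpoints in different components.
E G (11): skip — E and G already connected.
F G (13): skip — F and G already connected.
B D (14): skip — B and D already connected.
C D (15): add — endpoints in different components.
MST edge set: {B F, D G, D E, B G, A F, C D}.
Of the listed edges, {B F} are in the MST → 1.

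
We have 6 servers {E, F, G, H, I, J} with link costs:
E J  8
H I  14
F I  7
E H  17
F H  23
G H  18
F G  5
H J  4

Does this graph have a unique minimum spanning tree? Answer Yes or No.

Yes

Kruskal's algorithm — process edges by increasing weight (ties by edge label):
H J (4): add. Components now {E} {F} {G} {H,J} {I}
F G (5): add. Components now {E} {F,G} {H,J} {I}
F I (7): add. Components now {E} {F,G,I} {H,J}
E J (8): add. Components now {E,H,J} {F,G,I}
H I (14): add. Components now {E,F,G,H,I,J}
Every non-tree edge has weight strictly greater than the heaviest edge on the tree path between its endpoints, so the MST is unique.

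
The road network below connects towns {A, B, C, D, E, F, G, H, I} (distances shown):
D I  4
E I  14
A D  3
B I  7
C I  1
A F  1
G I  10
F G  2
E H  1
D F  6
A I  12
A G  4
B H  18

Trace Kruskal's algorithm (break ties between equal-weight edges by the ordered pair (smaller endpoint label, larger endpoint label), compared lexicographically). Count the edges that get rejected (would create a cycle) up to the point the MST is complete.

4

Sort edges by weight, then run Kruskal:
A F (1): add — endpoints in different components.
C I (1): add — endpoints in different components.
E H (1): add — endpoints in different components.
F G (2): add — endpoints in different components.
A D (3): add — endpoints in different components.
A G (4): skip — A and G already connected.
D I (4): add — endpoints in different components.
D F (6): skip — D and F already connected.
B I (7): add — endpoints in different components.
G I (10): skip — G and I already connected.
A I (12): skip — A and I already connected.
E I (14): add — endpoints in different components.
Edges rejected before the tree was complete: 4.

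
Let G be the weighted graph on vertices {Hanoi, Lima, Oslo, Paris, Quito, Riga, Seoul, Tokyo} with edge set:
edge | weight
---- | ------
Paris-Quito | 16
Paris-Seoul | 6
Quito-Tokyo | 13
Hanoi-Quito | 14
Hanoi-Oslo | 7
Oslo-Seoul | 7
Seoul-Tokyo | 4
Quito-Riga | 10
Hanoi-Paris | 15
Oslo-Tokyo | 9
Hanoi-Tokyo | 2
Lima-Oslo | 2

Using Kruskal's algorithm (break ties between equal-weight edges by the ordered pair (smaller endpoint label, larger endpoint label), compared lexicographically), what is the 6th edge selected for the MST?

Quito-Riga

Kruskal: consider edges lightest-first.
Hanoi-Tokyo (2): add — endpoints in different components.
Lima-Oslo (2): add — endpoints in different components.
Seoul-Tokyo (4): add — endpoints in different components.
Paris-Seoul (6): add — endpoints in different components.
Hanoi-Oslo (7): add — endpoints in different components.
Oslo-Seoul (7): skip — Oslo and Seoul already connected.
Oslo-Tokyo (9): skip — Oslo and Tokyo already connected.
Quito-Riga (10): add — endpoints in different components.
Quito-Tokyo (13): add — endpoints in different components.
The 6th edge added is Quito-Riga.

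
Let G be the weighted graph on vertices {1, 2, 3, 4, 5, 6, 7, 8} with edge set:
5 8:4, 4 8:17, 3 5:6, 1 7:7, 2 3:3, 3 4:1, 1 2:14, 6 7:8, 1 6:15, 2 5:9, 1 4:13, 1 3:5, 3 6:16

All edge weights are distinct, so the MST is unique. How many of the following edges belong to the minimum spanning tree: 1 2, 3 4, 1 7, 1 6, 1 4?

2

Sort edges by weight, then run Kruskal:
3 4 (1): add — endpoints in different components.
2 3 (3): add — endpoints in different components.
5 8 (4): add — endpoints in different components.
1 3 (5): add — endpoints in different components.
3 5 (6): add — endpoints in different components.
1 7 (7): add — endpoints in different components.
6 7 (8): add — endpoints in different components.
MST edge set: {3 4, 2 3, 5 8, 1 3, 3 5, 1 7, 6 7}.
Of the listed edges, {3 4, 1 7} are in the MST → 2.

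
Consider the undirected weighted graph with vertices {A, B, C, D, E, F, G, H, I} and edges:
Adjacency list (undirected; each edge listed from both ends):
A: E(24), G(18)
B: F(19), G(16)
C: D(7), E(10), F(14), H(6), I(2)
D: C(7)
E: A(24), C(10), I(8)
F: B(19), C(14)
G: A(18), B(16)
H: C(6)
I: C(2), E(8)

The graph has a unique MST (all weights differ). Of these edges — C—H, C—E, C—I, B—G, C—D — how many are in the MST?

Kruskal's algorithm — process edges by increasing weight (ties by edge label):
C—I (2): add — endpoints in different components.
C—H (6): add — endpoints in different components.
C—D (7): add — endpoints in different components.
E—I (8): add — endpoints in different components.
C—E (10): skip — C and E already connected.
C—F (14): add — endpoints in different components.
B—G (16): add — endpoints in different components.
A—G (18): add — endpoints in different components.
B—F (19): add — endpoints in different components.
MST edge set: {C—I, C—H, C—D, E—I, C—F, B—G, A—G, B—F}.
Of the listed edges, {C—H, C—I, B—G, C—D} are in the MST → 4.

4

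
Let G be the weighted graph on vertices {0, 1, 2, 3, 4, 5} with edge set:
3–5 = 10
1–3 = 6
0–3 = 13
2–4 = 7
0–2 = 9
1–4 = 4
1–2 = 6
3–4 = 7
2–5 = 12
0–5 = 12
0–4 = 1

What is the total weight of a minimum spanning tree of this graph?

Kruskal's algorithm — process edges by increasing weight (ties by edge label):
0–4 (1): add. Components now {0,4} {1} {2} {3} {5}
1–4 (4): add. Components now {0,1,4} {2} {3} {5}
1–2 (6): add. Components now {0,1,2,4} {3} {5}
1–3 (6): add. Components now {0,1,2,3,4} {5}
2–4 (7): skip — 2 and 4 already connected.
3–4 (7): skip — 3 and 4 already connected.
0–2 (9): skip — 0 and 2 already connected.
3–5 (10): add. Components now {0,1,2,3,4,5}
MST edges: 0–4, 1–4, 1–2, 1–3, 3–5; total weight 1+4+6+6+10 = 27.

27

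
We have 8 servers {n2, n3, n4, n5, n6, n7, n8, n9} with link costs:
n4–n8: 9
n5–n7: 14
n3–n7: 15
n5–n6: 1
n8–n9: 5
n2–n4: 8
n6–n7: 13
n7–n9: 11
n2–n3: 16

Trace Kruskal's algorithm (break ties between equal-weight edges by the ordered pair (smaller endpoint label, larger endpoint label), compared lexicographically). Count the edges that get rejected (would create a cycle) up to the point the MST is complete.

1

Sort edges by weight, then run Kruskal:
n5–n6 (1): add — endpoints in different components.
n8–n9 (5): add — endpoints in different components.
n2–n4 (8): add — endpoints in different components.
n4–n8 (9): add — endpoints in different components.
n7–n9 (11): add — endpoints in different components.
n6–n7 (13): add — endpoints in different components.
n5–n7 (14): skip — n7 and n5 already connected.
n3–n7 (15): add — endpoints in different components.
Edges rejected before the tree was complete: 1.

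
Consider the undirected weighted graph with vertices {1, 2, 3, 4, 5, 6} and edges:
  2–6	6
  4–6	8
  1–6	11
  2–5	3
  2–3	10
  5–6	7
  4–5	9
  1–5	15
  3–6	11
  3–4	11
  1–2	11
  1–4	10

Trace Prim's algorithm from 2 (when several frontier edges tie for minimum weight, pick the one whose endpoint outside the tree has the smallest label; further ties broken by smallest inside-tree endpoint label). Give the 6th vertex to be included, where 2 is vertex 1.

3

Grow the tree from 2 using Prim:
Step 1: frontier [2–5 3, 2–6 6, 2–3 10, 1–2 11] → take 2–5 (3); add 5.
Step 2: frontier [2–6 6, 2–3 10, 1–2 11, 5–6 7, 4–5 9, 1–5 15] → take 2–6 (6); add 6.
Step 3: frontier [2–3 10, 1–2 11, 4–5 9, 1–5 15, 4–6 8, 1–6 11, 3–6 11] → take 4–6 (8); add 4.
Step 4: frontier [2–3 10, 1–2 11, 1–4 10, 3–4 11, 1–5 15, 1–6 11, 3–6 11] → take 1–4 (10); add 1.
Step 5: frontier [2–3 10, 3–4 11, 3–6 11] → take 2–3 (10); add 3.
Vertex order: 2, 5, 6, 4, 1, 3. The 6th vertex is 3.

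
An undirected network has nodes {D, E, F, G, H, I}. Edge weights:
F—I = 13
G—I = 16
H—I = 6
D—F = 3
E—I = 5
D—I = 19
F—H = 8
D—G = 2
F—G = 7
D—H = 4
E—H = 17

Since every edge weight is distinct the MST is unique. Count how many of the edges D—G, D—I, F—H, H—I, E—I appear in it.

Sort edges by weight, then run Kruskal:
D—G (2): add — endpoints in different components.
D—F (3): add — endpoints in different components.
D—H (4): add — endpoints in different components.
E—I (5): add — endpoints in different components.
H—I (6): add — endpoints in different components.
MST edge set: {D—G, D—F, D—H, E—I, H—I}.
Of the listed edges, {D—G, H—I, E—I} are in the MST → 3.

3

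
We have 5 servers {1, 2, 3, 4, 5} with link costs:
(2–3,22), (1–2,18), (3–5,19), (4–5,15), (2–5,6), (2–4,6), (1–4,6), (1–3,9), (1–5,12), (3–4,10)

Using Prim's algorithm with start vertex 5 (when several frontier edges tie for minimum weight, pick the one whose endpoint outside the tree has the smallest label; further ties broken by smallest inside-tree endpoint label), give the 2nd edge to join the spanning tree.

Grow the tree from 5 using Prim:
Step 1: frontier [2–5 6, 1–5 12, 4–5 15, 3–5 19] → take 2–5 (6); add 2.
Step 2: frontier [2–4 6, 1–2 18, 2–3 22, 1–5 12, 4–5 15, 3–5 19] → take 2–4 (6); add 4.
Step 3: frontier [1–2 18, 2–3 22, 1–4 6, 3–4 10, 1–5 12, 3–5 19] → take 1–4 (6); add 1.
Step 4: frontier [1–3 9, 2–3 22, 3–4 10, 3–5 19] → take 1–3 (9); add 3.
The 2nd edge added is 2–4.

2-4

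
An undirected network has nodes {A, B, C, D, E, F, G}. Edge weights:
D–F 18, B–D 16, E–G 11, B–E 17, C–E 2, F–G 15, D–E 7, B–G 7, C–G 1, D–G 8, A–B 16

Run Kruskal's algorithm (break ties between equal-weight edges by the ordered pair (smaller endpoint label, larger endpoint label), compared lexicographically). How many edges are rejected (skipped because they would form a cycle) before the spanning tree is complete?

2

Kruskal's algorithm — process edges by increasing weight (ties by edge label):
C–G (1): add — endpoints in different components.
C–E (2): add — endpoints in different components.
B–G (7): add — endpoints in different components.
D–E (7): add — endpoints in different components.
D–G (8): skip — D and G already connected.
E–G (11): skip — E and G already connected.
F–G (15): add — endpoints in different components.
A–B (16): add — endpoints in different components.
Edges rejected before the tree was complete: 2.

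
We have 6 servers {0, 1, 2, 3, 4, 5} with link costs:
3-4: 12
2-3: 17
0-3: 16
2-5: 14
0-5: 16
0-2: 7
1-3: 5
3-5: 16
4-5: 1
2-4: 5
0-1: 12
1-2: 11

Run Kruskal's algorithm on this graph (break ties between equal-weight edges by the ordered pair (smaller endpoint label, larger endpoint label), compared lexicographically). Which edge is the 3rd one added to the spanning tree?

2-4

Kruskal: consider edges lightest-first.
4-5 (1): add. Components now {0} {1} {2} {3} {4,5}
1-3 (5): add. Components now {0} {1,3} {2} {4,5}
2-4 (5): add. Components now {0} {1,3} {2,4,5}
0-2 (7): add. Components now {0,2,4,5} {1,3}
1-2 (11): add. Components now {0,1,2,3,4,5}
The 3rd edge added is 2-4.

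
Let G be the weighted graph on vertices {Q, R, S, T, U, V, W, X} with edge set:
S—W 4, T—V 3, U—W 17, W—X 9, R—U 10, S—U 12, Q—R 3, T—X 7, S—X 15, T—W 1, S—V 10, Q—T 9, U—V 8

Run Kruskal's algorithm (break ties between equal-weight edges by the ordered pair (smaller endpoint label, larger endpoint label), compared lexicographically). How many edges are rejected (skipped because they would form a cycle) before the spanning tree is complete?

0

Sort edges by weight, then run Kruskal:
T—W (1): add — endpoints in different components.
Q—R (3): add — endpoints in different components.
T—V (3): add — endpoints in different components.
S—W (4): add — endpoints in different components.
T—X (7): add — endpoints in different components.
U—V (8): add — endpoints in different components.
Q—T (9): add — endpoints in different components.
Edges rejected before the tree was complete: 0.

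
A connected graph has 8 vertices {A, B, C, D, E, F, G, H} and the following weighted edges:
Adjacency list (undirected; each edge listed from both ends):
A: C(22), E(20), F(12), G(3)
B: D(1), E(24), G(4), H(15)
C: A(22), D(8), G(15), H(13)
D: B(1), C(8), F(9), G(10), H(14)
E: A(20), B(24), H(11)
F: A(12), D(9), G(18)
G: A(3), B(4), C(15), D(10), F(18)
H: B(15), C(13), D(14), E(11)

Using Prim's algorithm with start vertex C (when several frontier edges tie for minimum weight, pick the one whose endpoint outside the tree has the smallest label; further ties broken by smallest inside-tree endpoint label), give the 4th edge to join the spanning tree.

Grow the tree from C using Prim:
Step 1: cheapest edge leaving the tree is C D (8); add D.
Step 2: cheapest edge leaving the tree is B D (1); add B.
Step 3: cheapest edge leaving the tree is B G (4); add G.
Step 4: cheapest edge leaving the tree is A G (3); add A.
Step 5: cheapest edge leaving the tree is D F (9); add F.
Step 6: cheapest edge leaving the tree is C H (13); add H.
Step 7: cheapest edge leaving the tree is E H (11); add E.
The 4th edge added is A G.

A-G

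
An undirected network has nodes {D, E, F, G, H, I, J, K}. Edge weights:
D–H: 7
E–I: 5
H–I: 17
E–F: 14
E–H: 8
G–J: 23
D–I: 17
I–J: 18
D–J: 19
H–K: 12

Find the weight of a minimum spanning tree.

Kruskal's algorithm — process edges by increasing weight (ties by edge label):
E–I (5): add — endpoints in different components.
D–H (7): add — endpoints in different components.
E–H (8): add — endpoints in different components.
H–K (12): add — endpoints in different components.
E–F (14): add — endpoints in different components.
D–I (17): skip — D and I already connected.
H–I (17): skip — H and I already connected.
I–J (18): add — endpoints in different components.
D–J (19): skip — D and J already connected.
G–J (23): add — endpoints in different components.
MST edges: E–I, D–H, E–H, H–K, E–F, I–J, G–J; total weight 5+7+8+12+14+18+23 = 87.

87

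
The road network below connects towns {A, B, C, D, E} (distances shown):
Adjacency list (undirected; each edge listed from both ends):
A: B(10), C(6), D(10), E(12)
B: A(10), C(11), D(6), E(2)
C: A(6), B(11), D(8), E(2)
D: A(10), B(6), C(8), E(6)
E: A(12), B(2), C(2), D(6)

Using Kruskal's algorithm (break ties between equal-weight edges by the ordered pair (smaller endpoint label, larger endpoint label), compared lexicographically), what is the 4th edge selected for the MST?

B-D

Kruskal: consider edges lightest-first.
B–E (2): add — endpoints in different components.
C–E (2): add — endpoints in different components.
A–C (6): add — endpoints in different components.
B–D (6): add — endpoints in different components.
The 4th edge added is B–D.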